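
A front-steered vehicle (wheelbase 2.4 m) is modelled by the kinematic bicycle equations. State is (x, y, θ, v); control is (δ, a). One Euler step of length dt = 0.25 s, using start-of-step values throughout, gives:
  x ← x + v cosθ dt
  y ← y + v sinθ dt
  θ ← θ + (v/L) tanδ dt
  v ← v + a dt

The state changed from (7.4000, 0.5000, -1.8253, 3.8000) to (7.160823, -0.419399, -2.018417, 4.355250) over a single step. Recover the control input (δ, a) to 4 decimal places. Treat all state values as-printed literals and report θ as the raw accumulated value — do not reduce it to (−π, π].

δ = -0.4539, a = 2.2210

a = (v'−v)/dt = (0.555250)/0.25 = 2.2210
Δθ = θ'−θ = -0.193117;  (v·dt/L) = 3.8000·0.25/2.4 = 0.395833
tan δ = Δθ·L/(v·dt) = -0.487875  →  δ = -0.4539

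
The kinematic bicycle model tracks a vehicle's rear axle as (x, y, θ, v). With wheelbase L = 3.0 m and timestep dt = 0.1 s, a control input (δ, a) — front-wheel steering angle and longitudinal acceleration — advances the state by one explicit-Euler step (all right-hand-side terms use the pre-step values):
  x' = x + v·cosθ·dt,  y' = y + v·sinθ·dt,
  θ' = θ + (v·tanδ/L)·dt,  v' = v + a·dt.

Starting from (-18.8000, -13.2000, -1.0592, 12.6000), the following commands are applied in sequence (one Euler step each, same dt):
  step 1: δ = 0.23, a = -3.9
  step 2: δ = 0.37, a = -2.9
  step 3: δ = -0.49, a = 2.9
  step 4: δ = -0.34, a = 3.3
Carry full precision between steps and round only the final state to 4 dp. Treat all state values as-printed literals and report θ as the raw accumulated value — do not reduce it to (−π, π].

after step 1 (δ=0.23, a=-3.9): (-18.183142, -14.298675, -0.960860, 12.210000)
after step 2 (δ=0.37, a=-2.9): (-17.483734, -15.299509, -0.802999, 11.920000)
after step 3 (δ=-0.49, a=2.9): (-16.655829, -16.157085, -1.014932, 12.210000)
after step 4 (δ=-0.34, a=3.3): (-16.011534, -17.194257, -1.158903, 12.540000)

(-16.0115, -17.1943, -1.1589, 12.5400)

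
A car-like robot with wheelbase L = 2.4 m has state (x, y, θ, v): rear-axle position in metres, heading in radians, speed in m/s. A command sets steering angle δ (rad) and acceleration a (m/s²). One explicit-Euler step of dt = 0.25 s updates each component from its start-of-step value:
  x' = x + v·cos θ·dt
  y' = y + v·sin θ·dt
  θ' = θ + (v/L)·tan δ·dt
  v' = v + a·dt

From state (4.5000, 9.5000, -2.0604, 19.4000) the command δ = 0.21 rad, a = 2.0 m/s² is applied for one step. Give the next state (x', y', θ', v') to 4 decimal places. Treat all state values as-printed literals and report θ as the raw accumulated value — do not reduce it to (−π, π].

(2.2192, 5.2198, -1.6297, 19.9000)

x' = 4.5000 + 19.4000·cos(-2.0604)·0.25 = 2.2192
y' = 9.5000 + 19.4000·sin(-2.0604)·0.25 = 5.2198
θ' = -2.0604 + (19.4000/2.4)·tan(0.21)·0.25 = -1.6297
v' = 19.4000 + 2.0000·0.25 = 19.9000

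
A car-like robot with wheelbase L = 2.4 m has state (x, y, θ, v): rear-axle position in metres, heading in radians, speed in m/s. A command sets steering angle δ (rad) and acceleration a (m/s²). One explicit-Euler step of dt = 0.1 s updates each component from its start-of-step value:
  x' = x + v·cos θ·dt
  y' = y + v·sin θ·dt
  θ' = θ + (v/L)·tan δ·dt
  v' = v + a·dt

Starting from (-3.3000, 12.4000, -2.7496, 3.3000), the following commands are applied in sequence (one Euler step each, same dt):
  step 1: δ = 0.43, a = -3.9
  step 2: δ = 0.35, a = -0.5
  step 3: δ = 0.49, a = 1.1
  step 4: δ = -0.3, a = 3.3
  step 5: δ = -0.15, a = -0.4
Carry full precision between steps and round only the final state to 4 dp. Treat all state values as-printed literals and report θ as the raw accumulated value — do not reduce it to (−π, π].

after step 1 (δ=0.43, a=-3.9): (-3.604969, 12.273930, -2.686540, 2.910000)
after step 2 (δ=0.35, a=-0.5): (-3.866357, 12.146032, -2.642280, 2.860000)
after step 3 (δ=0.49, a=1.1): (-4.117439, 12.009089, -2.578718, 2.970000)
after step 4 (δ=-0.3, a=3.3): (-4.368620, 11.850604, -2.616998, 3.300000)
after step 5 (δ=-0.15, a=-0.4): (-4.654243, 11.685320, -2.637779, 3.260000)

(-4.6542, 11.6853, -2.6378, 3.2600)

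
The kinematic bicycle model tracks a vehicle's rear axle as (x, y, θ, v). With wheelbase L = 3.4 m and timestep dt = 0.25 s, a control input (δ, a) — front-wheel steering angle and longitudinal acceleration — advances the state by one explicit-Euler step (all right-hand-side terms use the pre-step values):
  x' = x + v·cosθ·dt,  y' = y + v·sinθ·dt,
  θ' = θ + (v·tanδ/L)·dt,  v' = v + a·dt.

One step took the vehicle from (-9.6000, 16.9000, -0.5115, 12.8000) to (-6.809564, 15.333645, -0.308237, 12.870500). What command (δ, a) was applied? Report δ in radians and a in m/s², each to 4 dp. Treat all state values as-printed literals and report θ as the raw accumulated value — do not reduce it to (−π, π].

δ = 0.2127, a = 0.2820

a = (v'−v)/dt = (0.070500)/0.25 = 0.2820
Δθ = θ'−θ = 0.203263;  (v·dt/L) = 12.8000·0.25/3.4 = 0.941176
tan δ = Δθ·L/(v·dt) = 0.215967  →  δ = 0.2127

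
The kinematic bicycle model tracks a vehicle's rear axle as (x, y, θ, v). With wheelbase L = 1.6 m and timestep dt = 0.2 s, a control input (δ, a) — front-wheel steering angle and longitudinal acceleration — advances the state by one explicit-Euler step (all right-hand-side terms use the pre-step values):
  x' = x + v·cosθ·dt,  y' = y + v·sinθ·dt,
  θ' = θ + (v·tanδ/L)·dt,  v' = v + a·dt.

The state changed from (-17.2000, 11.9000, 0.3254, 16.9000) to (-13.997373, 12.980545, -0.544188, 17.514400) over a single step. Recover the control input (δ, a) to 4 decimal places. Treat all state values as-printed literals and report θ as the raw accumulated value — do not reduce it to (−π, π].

δ = -0.3905, a = 3.0720

a = (v'−v)/dt = (0.614400)/0.2 = 3.0720
Δθ = θ'−θ = -0.869588;  (v·dt/L) = 16.9000·0.2/1.6 = 2.112500
tan δ = Δθ·L/(v·dt) = -0.411639  →  δ = -0.3905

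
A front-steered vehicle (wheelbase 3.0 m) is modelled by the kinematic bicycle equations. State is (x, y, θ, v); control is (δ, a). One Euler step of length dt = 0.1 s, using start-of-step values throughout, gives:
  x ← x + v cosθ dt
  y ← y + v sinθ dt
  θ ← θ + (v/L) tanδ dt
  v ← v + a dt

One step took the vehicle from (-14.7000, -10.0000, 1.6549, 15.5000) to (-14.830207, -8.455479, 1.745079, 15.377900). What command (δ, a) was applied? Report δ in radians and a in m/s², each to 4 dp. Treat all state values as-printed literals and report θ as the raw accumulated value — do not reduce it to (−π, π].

a = (v'−v)/dt = (-0.122100)/0.1 = -1.2210
Δθ = θ'−θ = 0.090179;  (v·dt/L) = 15.5000·0.1/3.0 = 0.516667
tan δ = Δθ·L/(v·dt) = 0.174540  →  δ = 0.1728

δ = 0.1728, a = -1.2210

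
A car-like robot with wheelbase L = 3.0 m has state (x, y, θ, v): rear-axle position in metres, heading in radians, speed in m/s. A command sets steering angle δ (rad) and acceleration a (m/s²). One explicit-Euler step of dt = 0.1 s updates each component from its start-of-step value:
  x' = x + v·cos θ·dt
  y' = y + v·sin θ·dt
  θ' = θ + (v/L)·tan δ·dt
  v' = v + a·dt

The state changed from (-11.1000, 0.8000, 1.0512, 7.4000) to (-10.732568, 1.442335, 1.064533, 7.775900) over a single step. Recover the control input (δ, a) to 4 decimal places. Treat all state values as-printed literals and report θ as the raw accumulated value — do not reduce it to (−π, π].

δ = 0.0540, a = 3.7590

a = (v'−v)/dt = (0.375900)/0.1 = 3.7590
Δθ = θ'−θ = 0.013333;  (v·dt/L) = 7.4000·0.1/3.0 = 0.246667
tan δ = Δθ·L/(v·dt) = 0.054053  →  δ = 0.0540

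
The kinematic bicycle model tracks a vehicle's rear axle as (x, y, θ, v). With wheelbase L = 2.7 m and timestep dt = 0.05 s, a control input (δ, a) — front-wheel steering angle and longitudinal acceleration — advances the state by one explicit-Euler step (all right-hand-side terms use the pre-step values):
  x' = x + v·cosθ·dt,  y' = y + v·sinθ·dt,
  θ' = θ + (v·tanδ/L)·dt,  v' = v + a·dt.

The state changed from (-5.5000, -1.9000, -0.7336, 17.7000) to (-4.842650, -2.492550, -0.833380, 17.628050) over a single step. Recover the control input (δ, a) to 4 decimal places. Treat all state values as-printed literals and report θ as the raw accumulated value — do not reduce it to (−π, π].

δ = -0.2955, a = -1.4390

a = (v'−v)/dt = (-0.071950)/0.05 = -1.4390
Δθ = θ'−θ = -0.099780;  (v·dt/L) = 17.7000·0.05/2.7 = 0.327778
tan δ = Δθ·L/(v·dt) = -0.304414  →  δ = -0.2955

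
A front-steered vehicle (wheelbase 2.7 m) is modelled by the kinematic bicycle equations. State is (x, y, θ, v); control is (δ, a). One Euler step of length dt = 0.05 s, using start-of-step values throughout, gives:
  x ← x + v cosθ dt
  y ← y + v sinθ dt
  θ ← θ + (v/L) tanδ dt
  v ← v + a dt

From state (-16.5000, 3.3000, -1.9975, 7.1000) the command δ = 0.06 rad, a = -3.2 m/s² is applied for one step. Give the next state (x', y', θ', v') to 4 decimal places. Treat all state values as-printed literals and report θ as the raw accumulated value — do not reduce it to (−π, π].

x' = -16.5000 + 7.1000·cos(-1.9975)·0.05 = -16.6469
y' = 3.3000 + 7.1000·sin(-1.9975)·0.05 = 2.9768
θ' = -1.9975 + (7.1000/2.7)·tan(0.06)·0.05 = -1.9896
v' = 7.1000 − 3.2000·0.05 = 6.9400

(-16.6469, 2.9768, -1.9896, 6.9400)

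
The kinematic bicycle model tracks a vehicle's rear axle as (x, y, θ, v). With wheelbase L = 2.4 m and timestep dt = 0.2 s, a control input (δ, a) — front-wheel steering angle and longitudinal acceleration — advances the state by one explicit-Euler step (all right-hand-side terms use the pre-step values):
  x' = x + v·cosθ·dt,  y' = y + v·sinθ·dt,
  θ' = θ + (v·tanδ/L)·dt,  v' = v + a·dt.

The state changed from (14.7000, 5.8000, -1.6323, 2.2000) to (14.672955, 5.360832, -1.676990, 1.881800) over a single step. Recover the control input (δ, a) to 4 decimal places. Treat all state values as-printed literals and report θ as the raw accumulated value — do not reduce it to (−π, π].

δ = -0.2391, a = -1.5910

a = (v'−v)/dt = (-0.318200)/0.2 = -1.5910
Δθ = θ'−θ = -0.044690;  (v·dt/L) = 2.2000·0.2/2.4 = 0.183333
tan δ = Δθ·L/(v·dt) = -0.243764  →  δ = -0.2391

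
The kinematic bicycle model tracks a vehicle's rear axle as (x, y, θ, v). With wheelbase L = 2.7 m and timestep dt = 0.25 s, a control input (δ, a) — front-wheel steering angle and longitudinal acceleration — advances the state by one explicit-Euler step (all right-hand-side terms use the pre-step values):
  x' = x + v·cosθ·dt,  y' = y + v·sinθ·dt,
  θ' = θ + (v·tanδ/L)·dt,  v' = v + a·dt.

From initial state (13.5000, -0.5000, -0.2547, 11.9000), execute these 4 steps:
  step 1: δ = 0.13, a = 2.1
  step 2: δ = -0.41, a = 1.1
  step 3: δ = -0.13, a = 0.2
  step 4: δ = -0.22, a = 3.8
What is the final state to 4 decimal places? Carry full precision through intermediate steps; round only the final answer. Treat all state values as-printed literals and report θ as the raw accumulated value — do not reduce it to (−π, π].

after step 1 (δ=0.13, a=2.1): (16.379023, -1.249566, -0.110647, 12.425000)
after step 2 (δ=-0.41, a=1.1): (19.466278, -1.592562, -0.610674, 12.700000)
after step 3 (δ=-0.13, a=0.2): (22.067434, -3.413170, -0.764411, 12.750000)
after step 4 (δ=-0.22, a=3.8): (24.368140, -5.619278, -1.028406, 13.700000)

(24.3681, -5.6193, -1.0284, 13.7000)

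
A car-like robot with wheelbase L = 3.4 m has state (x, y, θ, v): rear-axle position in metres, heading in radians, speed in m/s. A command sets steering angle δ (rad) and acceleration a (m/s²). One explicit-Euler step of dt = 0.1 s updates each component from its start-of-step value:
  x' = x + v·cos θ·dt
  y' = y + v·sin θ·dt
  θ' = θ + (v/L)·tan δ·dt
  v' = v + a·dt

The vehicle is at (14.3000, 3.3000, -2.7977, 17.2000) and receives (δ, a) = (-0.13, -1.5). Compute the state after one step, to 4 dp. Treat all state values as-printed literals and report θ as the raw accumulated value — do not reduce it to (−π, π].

x' = 14.3000 + 17.2000·cos(-2.7977)·0.1 = 12.6807
y' = 3.3000 + 17.2000·sin(-2.7977)·0.1 = 2.7201
θ' = -2.7977 + (17.2000/3.4)·tan(-0.13)·0.1 = -2.8638
v' = 17.2000 − 1.5000·0.1 = 17.0500

(12.6807, 2.7201, -2.8638, 17.0500)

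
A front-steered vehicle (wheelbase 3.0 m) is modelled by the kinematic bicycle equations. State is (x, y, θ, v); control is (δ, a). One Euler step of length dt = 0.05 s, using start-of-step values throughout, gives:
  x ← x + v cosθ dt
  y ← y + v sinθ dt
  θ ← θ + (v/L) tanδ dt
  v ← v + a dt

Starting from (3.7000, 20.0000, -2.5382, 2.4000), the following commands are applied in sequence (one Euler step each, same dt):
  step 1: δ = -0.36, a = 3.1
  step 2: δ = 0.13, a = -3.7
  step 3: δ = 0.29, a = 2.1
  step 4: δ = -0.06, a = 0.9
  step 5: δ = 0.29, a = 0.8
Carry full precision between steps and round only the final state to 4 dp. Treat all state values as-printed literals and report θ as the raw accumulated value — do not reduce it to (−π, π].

(3.1912, 19.6528, -2.5258, 2.5600)

after step 1 (δ=-0.36, a=3.1): (3.601190, 19.931907, -2.553256, 2.555000)
after step 2 (δ=0.13, a=-3.7): (3.494919, 19.861009, -2.547689, 2.370000)
after step 3 (δ=0.29, a=2.1): (3.396711, 19.794696, -2.535902, 2.475000)
after step 4 (δ=-0.06, a=0.9): (3.294975, 19.724242, -2.538380, 2.520000)
after step 5 (δ=0.29, a=0.8): (3.191212, 19.652763, -2.525846, 2.560000)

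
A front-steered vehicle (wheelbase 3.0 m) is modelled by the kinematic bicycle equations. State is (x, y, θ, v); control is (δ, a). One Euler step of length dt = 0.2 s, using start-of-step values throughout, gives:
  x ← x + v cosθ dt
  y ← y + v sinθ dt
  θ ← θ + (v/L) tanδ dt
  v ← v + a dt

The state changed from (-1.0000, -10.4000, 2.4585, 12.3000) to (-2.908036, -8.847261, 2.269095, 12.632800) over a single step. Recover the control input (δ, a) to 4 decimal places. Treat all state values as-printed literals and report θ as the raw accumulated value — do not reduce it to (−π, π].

δ = -0.2270, a = 1.6640

a = (v'−v)/dt = (0.332800)/0.2 = 1.6640
Δθ = θ'−θ = -0.189405;  (v·dt/L) = 12.3000·0.2/3.0 = 0.820000
tan δ = Δθ·L/(v·dt) = -0.230982  →  δ = -0.2270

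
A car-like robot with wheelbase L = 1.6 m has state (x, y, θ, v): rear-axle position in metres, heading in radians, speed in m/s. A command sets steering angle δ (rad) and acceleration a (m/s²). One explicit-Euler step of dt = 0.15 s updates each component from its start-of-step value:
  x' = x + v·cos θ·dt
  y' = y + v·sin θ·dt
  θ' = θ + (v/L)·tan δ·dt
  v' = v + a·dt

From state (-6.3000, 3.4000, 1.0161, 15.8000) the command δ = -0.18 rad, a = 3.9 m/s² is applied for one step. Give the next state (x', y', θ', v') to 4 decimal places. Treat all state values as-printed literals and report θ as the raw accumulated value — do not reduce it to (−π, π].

(-5.0518, 5.4146, 0.7466, 16.3850)

x' = -6.3000 + 15.8000·cos(1.0161)·0.15 = -5.0518
y' = 3.4000 + 15.8000·sin(1.0161)·0.15 = 5.4146
θ' = 1.0161 + (15.8000/1.6)·tan(-0.18)·0.15 = 0.7466
v' = 15.8000 + 3.9000·0.15 = 16.3850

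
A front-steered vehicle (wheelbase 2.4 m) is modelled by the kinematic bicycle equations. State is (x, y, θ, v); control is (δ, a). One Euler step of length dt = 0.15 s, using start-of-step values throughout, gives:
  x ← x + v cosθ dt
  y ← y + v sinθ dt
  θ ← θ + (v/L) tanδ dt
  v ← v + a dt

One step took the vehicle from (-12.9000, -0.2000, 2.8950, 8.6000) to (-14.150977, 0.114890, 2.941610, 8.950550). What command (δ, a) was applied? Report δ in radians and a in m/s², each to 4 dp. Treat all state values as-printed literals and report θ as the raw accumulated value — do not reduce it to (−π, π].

a = (v'−v)/dt = (0.350550)/0.15 = 2.3370
Δθ = θ'−θ = 0.046610;  (v·dt/L) = 8.6000·0.15/2.4 = 0.537500
tan δ = Δθ·L/(v·dt) = 0.086716  →  δ = 0.0865

δ = 0.0865, a = 2.3370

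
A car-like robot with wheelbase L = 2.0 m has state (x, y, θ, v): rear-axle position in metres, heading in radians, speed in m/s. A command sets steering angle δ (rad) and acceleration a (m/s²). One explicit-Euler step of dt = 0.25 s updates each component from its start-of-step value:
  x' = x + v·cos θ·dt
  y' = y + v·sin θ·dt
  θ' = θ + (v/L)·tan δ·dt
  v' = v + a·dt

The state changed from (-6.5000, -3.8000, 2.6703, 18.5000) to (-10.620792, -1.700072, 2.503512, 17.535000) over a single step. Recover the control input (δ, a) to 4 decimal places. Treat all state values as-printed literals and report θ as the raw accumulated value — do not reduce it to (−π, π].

δ = -0.0720, a = -3.8600

a = (v'−v)/dt = (-0.965000)/0.25 = -3.8600
Δθ = θ'−θ = -0.166788;  (v·dt/L) = 18.5000·0.25/2.0 = 2.312500
tan δ = Δθ·L/(v·dt) = -0.072125  →  δ = -0.0720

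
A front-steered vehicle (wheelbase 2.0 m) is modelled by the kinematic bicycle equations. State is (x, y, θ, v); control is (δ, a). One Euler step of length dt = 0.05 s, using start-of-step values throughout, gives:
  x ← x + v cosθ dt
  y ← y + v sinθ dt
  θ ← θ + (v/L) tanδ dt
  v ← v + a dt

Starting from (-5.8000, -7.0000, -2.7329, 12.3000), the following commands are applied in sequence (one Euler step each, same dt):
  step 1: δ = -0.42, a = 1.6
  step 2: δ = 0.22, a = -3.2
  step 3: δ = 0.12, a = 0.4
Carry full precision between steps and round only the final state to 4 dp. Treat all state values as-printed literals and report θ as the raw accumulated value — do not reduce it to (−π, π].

after step 1 (δ=-0.42, a=1.6): (-6.364349, -7.244407, -2.870221, 12.380000)
after step 2 (δ=0.22, a=-3.2): (-6.960696, -7.410332, -2.801011, 12.220000)
after step 3 (δ=0.12, a=0.4): (-7.536601, -7.614428, -2.764174, 12.240000)

(-7.5366, -7.6144, -2.7642, 12.2400)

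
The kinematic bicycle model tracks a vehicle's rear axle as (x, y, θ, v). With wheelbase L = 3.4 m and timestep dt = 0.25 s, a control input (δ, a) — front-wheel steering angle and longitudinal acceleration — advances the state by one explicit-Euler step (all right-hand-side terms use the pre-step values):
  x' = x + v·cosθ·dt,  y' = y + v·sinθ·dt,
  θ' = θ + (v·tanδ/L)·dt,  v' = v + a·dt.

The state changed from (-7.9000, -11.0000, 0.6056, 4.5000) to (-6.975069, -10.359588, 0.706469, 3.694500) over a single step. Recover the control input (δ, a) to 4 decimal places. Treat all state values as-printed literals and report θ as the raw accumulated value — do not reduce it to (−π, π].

a = (v'−v)/dt = (-0.805500)/0.25 = -3.2220
Δθ = θ'−θ = 0.100869;  (v·dt/L) = 4.5000·0.25/3.4 = 0.330882
tan δ = Δθ·L/(v·dt) = 0.304849  →  δ = 0.2959

δ = 0.2959, a = -3.2220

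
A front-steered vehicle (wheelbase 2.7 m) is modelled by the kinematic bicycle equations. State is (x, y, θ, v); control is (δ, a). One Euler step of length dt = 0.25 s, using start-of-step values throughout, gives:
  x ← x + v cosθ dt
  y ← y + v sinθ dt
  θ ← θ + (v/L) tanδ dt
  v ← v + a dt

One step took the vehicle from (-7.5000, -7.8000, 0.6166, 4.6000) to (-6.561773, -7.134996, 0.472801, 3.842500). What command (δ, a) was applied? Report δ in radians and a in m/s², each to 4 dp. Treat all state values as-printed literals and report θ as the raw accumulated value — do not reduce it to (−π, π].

a = (v'−v)/dt = (-0.757500)/0.25 = -3.0300
Δθ = θ'−θ = -0.143799;  (v·dt/L) = 4.6000·0.25/2.7 = 0.425926
tan δ = Δθ·L/(v·dt) = -0.337615  →  δ = -0.3256

δ = -0.3256, a = -3.0300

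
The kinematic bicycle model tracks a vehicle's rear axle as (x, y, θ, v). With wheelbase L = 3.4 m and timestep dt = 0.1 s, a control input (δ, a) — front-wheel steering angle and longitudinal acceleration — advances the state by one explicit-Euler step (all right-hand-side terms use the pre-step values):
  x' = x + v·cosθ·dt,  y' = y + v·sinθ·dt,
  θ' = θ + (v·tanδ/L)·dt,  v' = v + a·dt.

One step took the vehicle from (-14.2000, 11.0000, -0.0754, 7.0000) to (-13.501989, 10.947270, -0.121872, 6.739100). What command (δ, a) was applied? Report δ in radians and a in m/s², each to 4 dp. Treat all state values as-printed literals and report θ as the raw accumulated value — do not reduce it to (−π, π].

a = (v'−v)/dt = (-0.260900)/0.1 = -2.6090
Δθ = θ'−θ = -0.046472;  (v·dt/L) = 7.0000·0.1/3.4 = 0.205882
tan δ = Δθ·L/(v·dt) = -0.225721  →  δ = -0.2220

δ = -0.2220, a = -2.6090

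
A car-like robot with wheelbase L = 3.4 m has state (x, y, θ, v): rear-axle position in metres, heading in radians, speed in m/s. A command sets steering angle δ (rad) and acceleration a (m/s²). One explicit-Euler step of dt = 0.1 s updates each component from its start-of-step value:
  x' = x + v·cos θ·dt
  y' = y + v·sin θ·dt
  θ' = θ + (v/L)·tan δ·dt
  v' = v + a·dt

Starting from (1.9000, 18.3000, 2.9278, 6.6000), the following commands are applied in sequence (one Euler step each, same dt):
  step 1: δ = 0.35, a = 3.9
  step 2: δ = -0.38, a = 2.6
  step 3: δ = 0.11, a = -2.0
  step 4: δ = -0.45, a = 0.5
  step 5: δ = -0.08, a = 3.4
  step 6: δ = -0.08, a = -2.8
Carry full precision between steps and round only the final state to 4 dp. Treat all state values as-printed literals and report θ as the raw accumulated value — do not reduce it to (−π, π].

(-2.2188, 19.2863, 2.8056, 7.1600)

after step 1 (δ=0.35, a=3.9): (1.255026, 18.440031, 2.998658, 6.990000)
after step 2 (δ=-0.38, a=2.6): (0.563154, 18.539602, 2.916544, 7.250000)
after step 3 (δ=0.11, a=-2.0): (-0.143564, 18.701388, 2.940095, 7.050000)
after step 4 (δ=-0.45, a=0.5): (-0.834300, 18.842485, 2.839932, 7.100000)
after step 5 (δ=-0.08, a=3.4): (-1.512240, 19.053430, 2.823190, 7.440000)
after step 6 (δ=-0.08, a=-2.8): (-2.218844, 19.286339, 2.805647, 7.160000)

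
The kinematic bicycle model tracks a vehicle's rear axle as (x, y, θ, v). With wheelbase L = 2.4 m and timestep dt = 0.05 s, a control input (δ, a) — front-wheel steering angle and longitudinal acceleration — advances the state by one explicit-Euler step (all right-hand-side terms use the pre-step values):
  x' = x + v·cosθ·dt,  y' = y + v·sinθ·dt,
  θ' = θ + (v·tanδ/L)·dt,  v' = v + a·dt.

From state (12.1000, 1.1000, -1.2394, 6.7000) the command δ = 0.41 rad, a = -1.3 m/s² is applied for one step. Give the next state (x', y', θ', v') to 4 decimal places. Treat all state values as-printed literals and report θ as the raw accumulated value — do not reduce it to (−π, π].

(12.2090, 0.7832, -1.1787, 6.6350)

x' = 12.1000 + 6.7000·cos(-1.2394)·0.05 = 12.2090
y' = 1.1000 + 6.7000·sin(-1.2394)·0.05 = 0.7832
θ' = -1.2394 + (6.7000/2.4)·tan(0.41)·0.05 = -1.1787
v' = 6.7000 − 1.3000·0.05 = 6.6350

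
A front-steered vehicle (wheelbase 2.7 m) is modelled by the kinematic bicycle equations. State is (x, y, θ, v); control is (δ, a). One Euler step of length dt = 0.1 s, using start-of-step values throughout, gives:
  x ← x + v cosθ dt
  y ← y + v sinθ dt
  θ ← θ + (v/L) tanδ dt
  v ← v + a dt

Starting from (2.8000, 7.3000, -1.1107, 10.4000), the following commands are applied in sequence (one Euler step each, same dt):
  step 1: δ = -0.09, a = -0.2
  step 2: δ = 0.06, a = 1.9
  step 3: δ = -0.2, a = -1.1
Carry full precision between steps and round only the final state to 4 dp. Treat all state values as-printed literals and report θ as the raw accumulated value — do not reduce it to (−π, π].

after step 1 (δ=-0.09, a=-0.2): (3.261796, 6.368150, -1.145461, 10.380000)
after step 2 (δ=0.06, a=1.9): (3.690102, 5.422635, -1.122366, 10.570000)
after step 3 (δ=-0.2, a=-1.1): (4.148366, 4.470142, -1.201723, 10.460000)

(4.1484, 4.4701, -1.2017, 10.4600)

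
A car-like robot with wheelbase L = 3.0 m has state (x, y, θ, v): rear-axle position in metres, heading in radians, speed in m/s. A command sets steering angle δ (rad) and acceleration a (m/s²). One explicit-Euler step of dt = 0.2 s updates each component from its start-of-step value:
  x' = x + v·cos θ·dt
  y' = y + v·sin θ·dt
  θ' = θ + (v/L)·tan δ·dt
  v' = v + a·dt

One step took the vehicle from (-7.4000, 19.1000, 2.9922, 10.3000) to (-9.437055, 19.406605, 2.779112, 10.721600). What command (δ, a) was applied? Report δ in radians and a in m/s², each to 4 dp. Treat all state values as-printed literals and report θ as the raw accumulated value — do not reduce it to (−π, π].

a = (v'−v)/dt = (0.421600)/0.2 = 2.1080
Δθ = θ'−θ = -0.213088;  (v·dt/L) = 10.3000·0.2/3.0 = 0.686667
tan δ = Δθ·L/(v·dt) = -0.310322  →  δ = -0.3009

δ = -0.3009, a = 2.1080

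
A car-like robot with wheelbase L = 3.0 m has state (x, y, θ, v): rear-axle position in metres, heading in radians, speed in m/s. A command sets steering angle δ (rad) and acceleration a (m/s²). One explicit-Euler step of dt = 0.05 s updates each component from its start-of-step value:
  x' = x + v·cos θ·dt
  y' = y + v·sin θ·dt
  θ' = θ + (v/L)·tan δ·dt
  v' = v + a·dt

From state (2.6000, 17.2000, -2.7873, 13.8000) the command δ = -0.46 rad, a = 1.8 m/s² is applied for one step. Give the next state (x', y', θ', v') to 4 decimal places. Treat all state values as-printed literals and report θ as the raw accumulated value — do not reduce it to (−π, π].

(1.9529, 16.9606, -2.9013, 13.8900)

x' = 2.6000 + 13.8000·cos(-2.7873)·0.05 = 1.9529
y' = 17.2000 + 13.8000·sin(-2.7873)·0.05 = 16.9606
θ' = -2.7873 + (13.8000/3.0)·tan(-0.46)·0.05 = -2.9013
v' = 13.8000 + 1.8000·0.05 = 13.8900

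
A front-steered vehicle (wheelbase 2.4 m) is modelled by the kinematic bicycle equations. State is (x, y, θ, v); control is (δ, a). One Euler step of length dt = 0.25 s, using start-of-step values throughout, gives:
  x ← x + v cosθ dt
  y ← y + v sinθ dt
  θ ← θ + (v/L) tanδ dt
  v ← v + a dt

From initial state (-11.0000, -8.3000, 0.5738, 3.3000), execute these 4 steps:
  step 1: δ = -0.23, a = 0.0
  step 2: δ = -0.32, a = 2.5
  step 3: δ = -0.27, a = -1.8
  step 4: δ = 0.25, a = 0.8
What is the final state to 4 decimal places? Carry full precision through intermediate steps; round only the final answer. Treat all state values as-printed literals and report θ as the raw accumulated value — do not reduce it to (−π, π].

after step 1 (δ=-0.23, a=0.0): (-10.307128, -7.852167, 0.493313, 3.300000)
after step 2 (δ=-0.32, a=2.5): (-9.580494, -7.461491, 0.379398, 3.925000)
after step 3 (δ=-0.27, a=-1.8): (-8.669023, -7.098074, 0.266244, 3.475000)
after step 4 (δ=0.25, a=0.8): (-7.830883, -6.869497, 0.358673, 3.675000)

(-7.8309, -6.8695, 0.3587, 3.6750)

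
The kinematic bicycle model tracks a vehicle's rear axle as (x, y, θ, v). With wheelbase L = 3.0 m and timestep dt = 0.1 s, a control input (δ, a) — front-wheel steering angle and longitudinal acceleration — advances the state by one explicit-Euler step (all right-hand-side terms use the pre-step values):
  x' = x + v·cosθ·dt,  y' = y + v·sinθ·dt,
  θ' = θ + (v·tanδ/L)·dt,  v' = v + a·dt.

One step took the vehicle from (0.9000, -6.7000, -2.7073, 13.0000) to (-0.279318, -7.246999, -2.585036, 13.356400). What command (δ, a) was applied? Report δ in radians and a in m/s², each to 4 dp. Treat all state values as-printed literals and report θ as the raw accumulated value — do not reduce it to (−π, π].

a = (v'−v)/dt = (0.356400)/0.1 = 3.5640
Δθ = θ'−θ = 0.122264;  (v·dt/L) = 13.0000·0.1/3.0 = 0.433333
tan δ = Δθ·L/(v·dt) = 0.282148  →  δ = 0.2750

δ = 0.2750, a = 3.5640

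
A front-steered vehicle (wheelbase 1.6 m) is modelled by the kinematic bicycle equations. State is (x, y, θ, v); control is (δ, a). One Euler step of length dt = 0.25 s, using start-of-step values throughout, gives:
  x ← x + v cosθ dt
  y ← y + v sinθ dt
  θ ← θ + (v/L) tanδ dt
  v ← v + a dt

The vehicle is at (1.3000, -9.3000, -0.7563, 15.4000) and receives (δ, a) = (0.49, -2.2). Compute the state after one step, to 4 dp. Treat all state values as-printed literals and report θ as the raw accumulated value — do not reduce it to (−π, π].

(4.1004, -11.9420, 0.5272, 14.8500)

x' = 1.3000 + 15.4000·cos(-0.7563)·0.25 = 4.1004
y' = -9.3000 + 15.4000·sin(-0.7563)·0.25 = -11.9420
θ' = -0.7563 + (15.4000/1.6)·tan(0.49)·0.25 = 0.5272
v' = 15.4000 − 2.2000·0.25 = 14.8500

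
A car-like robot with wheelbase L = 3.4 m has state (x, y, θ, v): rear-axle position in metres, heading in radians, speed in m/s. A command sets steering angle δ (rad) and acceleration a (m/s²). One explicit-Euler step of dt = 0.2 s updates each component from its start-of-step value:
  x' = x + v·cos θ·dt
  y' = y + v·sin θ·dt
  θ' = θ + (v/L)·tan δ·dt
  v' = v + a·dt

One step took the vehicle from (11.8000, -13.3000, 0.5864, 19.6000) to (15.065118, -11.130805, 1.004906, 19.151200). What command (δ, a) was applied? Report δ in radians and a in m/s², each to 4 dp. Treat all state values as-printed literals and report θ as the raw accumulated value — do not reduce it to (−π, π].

δ = 0.3482, a = -2.2440

a = (v'−v)/dt = (-0.448800)/0.2 = -2.2440
Δθ = θ'−θ = 0.418506;  (v·dt/L) = 19.6000·0.2/3.4 = 1.152941
tan δ = Δθ·L/(v·dt) = 0.362990  →  δ = 0.3482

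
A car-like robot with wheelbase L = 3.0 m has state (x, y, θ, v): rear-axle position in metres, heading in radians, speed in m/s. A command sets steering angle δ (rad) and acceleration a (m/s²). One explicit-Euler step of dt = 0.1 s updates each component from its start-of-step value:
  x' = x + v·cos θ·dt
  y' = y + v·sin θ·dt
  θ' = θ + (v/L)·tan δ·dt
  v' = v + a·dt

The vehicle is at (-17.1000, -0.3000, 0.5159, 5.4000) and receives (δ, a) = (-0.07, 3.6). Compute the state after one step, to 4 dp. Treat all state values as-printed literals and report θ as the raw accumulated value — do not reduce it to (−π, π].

(-16.6303, -0.0336, 0.5033, 5.7600)

x' = -17.1000 + 5.4000·cos(0.5159)·0.1 = -16.6303
y' = -0.3000 + 5.4000·sin(0.5159)·0.1 = -0.0336
θ' = 0.5159 + (5.4000/3.0)·tan(-0.07)·0.1 = 0.5033
v' = 5.4000 + 3.6000·0.1 = 5.7600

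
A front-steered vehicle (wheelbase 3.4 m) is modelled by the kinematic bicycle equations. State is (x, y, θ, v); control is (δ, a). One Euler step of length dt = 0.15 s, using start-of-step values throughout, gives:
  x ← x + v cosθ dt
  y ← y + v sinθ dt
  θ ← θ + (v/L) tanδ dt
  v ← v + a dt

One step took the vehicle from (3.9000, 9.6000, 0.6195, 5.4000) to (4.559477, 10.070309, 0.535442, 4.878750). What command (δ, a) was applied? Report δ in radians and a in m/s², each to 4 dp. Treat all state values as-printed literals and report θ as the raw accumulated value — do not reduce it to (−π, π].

a = (v'−v)/dt = (-0.521250)/0.15 = -3.4750
Δθ = θ'−θ = -0.084058;  (v·dt/L) = 5.4000·0.15/3.4 = 0.238235
tan δ = Δθ·L/(v·dt) = -0.352836  →  δ = -0.3392

δ = -0.3392, a = -3.4750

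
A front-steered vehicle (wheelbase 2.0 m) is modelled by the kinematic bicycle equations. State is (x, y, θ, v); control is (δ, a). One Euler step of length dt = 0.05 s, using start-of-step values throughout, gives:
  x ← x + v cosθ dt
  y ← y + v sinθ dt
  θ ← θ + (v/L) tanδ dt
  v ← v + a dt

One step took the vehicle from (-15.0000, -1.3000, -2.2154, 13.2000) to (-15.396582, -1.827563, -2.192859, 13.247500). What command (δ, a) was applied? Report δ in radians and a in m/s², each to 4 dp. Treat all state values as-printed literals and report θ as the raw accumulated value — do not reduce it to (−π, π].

a = (v'−v)/dt = (0.047500)/0.05 = 0.9500
Δθ = θ'−θ = 0.022541;  (v·dt/L) = 13.2000·0.05/2.0 = 0.330000
tan δ = Δθ·L/(v·dt) = 0.068306  →  δ = 0.0682

δ = 0.0682, a = 0.9500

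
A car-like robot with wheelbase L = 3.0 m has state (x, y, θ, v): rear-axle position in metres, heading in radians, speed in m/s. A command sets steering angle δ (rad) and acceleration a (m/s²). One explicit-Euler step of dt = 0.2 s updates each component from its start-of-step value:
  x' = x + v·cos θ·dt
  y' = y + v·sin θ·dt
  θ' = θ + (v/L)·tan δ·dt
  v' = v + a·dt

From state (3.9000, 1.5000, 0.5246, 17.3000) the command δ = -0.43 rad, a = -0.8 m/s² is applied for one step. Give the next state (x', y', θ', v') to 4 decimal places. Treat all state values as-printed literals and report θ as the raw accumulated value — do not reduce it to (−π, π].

(6.8947, 3.2330, -0.0043, 17.1400)

x' = 3.9000 + 17.3000·cos(0.5246)·0.2 = 6.8947
y' = 1.5000 + 17.3000·sin(0.5246)·0.2 = 3.2330
θ' = 0.5246 + (17.3000/3.0)·tan(-0.43)·0.2 = -0.0043
v' = 17.3000 − 0.8000·0.2 = 17.1400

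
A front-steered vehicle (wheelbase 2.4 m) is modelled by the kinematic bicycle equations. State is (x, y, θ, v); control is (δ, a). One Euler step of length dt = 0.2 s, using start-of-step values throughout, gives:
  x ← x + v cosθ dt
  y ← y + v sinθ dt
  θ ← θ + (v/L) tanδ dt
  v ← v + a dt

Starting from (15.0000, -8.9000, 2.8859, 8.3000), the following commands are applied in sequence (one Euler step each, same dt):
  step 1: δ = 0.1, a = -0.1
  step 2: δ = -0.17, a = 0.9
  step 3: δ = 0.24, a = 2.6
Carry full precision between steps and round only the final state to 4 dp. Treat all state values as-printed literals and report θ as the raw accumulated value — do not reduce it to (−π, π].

after step 1 (δ=0.1, a=-0.1): (13.393969, -8.480160, 2.955298, 8.280000)
after step 2 (δ=-0.17, a=0.9): (11.766623, -8.173438, 2.836855, 8.460000)
after step 3 (δ=0.24, a=2.6): (10.152580, -7.665765, 3.009380, 8.980000)

(10.1526, -7.6658, 3.0094, 8.9800)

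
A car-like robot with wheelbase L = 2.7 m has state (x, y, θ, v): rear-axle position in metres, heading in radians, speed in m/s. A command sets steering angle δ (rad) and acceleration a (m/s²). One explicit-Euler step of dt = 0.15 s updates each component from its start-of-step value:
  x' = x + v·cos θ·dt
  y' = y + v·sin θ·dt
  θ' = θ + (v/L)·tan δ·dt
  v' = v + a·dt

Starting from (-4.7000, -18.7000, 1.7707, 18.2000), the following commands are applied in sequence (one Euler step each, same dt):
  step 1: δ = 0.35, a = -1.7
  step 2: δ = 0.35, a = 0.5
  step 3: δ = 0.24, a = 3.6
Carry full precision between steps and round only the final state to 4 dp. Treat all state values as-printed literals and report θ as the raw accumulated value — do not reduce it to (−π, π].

after step 1 (δ=0.35, a=-1.7): (-5.242110, -16.024366, 2.139784, 17.945000)
after step 2 (δ=0.35, a=0.5): (-6.692370, -13.756710, 2.503697, 18.020000)
after step 3 (δ=0.24, a=3.6): (-8.863828, -12.147058, 2.748686, 18.560000)

(-8.8638, -12.1471, 2.7487, 18.5600)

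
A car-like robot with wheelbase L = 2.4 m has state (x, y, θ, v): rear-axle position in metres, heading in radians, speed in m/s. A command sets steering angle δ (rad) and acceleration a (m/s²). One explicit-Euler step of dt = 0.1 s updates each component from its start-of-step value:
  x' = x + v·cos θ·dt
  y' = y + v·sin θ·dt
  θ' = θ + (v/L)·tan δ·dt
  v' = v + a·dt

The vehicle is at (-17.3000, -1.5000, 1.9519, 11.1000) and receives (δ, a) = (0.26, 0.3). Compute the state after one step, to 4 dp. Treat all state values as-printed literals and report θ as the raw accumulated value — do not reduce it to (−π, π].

(-17.7129, -0.4696, 2.0749, 11.1300)

x' = -17.3000 + 11.1000·cos(1.9519)·0.1 = -17.7129
y' = -1.5000 + 11.1000·sin(1.9519)·0.1 = -0.4696
θ' = 1.9519 + (11.1000/2.4)·tan(0.26)·0.1 = 2.0749
v' = 11.1000 + 0.3000·0.1 = 11.1300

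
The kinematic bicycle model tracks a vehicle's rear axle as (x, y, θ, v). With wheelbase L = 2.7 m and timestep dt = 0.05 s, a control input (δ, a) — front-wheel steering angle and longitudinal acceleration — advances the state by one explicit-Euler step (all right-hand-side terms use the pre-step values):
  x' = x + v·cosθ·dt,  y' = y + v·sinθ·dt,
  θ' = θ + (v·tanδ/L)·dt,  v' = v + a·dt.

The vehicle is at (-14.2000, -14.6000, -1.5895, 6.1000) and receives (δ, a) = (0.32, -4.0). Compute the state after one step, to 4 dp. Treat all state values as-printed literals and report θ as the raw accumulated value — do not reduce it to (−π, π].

(-14.2057, -14.9049, -1.5521, 5.9000)

x' = -14.2000 + 6.1000·cos(-1.5895)·0.05 = -14.2057
y' = -14.6000 + 6.1000·sin(-1.5895)·0.05 = -14.9049
θ' = -1.5895 + (6.1000/2.7)·tan(0.32)·0.05 = -1.5521
v' = 6.1000 − 4.0000·0.05 = 5.9000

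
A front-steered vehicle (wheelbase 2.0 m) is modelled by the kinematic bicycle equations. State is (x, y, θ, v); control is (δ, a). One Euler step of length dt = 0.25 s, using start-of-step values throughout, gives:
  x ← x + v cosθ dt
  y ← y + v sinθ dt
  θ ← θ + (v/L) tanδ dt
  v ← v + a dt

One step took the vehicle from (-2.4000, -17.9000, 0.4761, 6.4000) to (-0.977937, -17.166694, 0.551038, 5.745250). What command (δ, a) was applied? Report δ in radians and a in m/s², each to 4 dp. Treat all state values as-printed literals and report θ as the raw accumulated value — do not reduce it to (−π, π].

a = (v'−v)/dt = (-0.654750)/0.25 = -2.6190
Δθ = θ'−θ = 0.074938;  (v·dt/L) = 6.4000·0.25/2.0 = 0.800000
tan δ = Δθ·L/(v·dt) = 0.093673  →  δ = 0.0934

δ = 0.0934, a = -2.6190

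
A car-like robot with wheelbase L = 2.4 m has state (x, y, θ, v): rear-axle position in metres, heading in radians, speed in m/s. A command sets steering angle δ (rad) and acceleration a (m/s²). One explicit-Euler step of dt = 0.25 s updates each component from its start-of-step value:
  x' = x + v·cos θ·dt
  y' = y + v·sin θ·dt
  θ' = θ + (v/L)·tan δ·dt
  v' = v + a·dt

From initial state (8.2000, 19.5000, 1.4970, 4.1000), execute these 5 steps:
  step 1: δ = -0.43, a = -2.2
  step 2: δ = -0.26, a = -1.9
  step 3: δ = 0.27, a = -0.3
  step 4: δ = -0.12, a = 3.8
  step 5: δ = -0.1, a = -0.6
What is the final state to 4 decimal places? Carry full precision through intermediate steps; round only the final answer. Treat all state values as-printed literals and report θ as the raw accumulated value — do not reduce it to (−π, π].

(9.3033, 23.7541, 1.2124, 3.8000)

after step 1 (δ=-0.43, a=-2.2): (8.275573, 20.522210, 1.301131, 3.550000)
after step 2 (δ=-0.26, a=-1.9): (8.512011, 21.377636, 1.202758, 3.075000)
after step 3 (δ=0.27, a=-0.3): (8.788596, 22.094907, 1.291407, 3.000000)
after step 4 (δ=-0.12, a=3.8): (8.995423, 22.815825, 1.253726, 3.950000)
after step 5 (δ=-0.1, a=-0.6): (9.303309, 23.754101, 1.212443, 3.800000)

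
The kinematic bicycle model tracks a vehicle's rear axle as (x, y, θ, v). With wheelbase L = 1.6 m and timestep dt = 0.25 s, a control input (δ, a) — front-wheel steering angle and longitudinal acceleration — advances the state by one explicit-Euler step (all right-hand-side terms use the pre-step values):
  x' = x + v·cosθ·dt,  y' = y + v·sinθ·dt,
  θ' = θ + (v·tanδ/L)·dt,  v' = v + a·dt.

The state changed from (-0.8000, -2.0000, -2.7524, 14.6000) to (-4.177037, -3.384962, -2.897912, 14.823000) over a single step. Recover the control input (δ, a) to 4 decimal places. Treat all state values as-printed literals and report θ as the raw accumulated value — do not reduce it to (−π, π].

a = (v'−v)/dt = (0.223000)/0.25 = 0.8920
Δθ = θ'−θ = -0.145512;  (v·dt/L) = 14.6000·0.25/1.6 = 2.281250
tan δ = Δθ·L/(v·dt) = -0.063786  →  δ = -0.0637

δ = -0.0637, a = 0.8920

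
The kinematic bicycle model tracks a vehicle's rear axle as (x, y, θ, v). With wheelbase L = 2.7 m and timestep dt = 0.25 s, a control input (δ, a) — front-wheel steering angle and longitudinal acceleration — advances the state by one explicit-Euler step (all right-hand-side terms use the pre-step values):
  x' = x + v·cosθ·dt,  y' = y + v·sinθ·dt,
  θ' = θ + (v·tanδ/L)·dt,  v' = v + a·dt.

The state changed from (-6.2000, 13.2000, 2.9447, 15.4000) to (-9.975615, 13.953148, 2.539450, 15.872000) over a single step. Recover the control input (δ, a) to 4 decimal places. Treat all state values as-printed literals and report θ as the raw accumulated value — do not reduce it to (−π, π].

δ = -0.2769, a = 1.8880

a = (v'−v)/dt = (0.472000)/0.25 = 1.8880
Δθ = θ'−θ = -0.405250;  (v·dt/L) = 15.4000·0.25/2.7 = 1.425926
tan δ = Δθ·L/(v·dt) = -0.284201  →  δ = -0.2769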